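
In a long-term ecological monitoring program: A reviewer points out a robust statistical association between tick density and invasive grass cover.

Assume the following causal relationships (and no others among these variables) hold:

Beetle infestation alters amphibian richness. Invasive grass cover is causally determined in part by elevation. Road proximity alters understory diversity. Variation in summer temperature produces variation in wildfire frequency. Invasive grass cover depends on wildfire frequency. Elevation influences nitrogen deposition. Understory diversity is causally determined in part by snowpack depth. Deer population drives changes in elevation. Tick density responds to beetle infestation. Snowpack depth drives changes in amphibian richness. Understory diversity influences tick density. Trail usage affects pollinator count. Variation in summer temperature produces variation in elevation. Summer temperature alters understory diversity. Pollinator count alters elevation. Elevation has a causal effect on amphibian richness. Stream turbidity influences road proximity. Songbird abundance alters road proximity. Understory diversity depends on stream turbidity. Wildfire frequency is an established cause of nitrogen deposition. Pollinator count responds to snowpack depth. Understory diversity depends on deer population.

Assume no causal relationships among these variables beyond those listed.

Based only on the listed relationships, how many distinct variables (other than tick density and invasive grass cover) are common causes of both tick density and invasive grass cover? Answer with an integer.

The common causes are: deer population (to tick density via deer population → understory diversity → tick density; to invasive grass cover via deer population → elevation → invasive grass cover); snowpack depth (to tick density via snowpack depth → understory diversity → tick density; to invasive grass cover via snowpack depth → pollinator count → elevation → invasive grass cover); summer temperature (to tick density via summer temperature → understory diversity → tick density; to invasive grass cover via summer temperature → wildfire frequency → invasive grass cover).
Every other variable lacks a causal path to at least one of tick density and invasive grass cover.

3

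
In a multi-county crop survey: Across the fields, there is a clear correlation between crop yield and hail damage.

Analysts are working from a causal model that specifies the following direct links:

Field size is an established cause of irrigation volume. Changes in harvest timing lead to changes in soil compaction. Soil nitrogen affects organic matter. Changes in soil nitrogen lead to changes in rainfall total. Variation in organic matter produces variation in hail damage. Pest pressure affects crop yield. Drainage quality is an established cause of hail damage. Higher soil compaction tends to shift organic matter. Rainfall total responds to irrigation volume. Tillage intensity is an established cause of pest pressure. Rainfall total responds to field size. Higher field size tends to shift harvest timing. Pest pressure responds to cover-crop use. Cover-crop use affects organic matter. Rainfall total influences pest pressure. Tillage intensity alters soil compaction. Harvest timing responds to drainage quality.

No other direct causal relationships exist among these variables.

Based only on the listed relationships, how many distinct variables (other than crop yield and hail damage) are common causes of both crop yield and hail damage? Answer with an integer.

4

The common causes are: cover-crop use (to crop yield via cover-crop use → pest pressure → crop yield; to hail damage via cover-crop use → organic matter → hail damage); field size (to crop yield via field size → rainfall total → pest pressure → crop yield; to hail damage via field size → harvest timing → soil compaction → organic matter → hail damage); soil nitrogen (to crop yield via soil nitrogen → rainfall total → pest pressure → crop yield; to hail damage via soil nitrogen → organic matter → hail damage); tillage intensity (to crop yield via tillage intensity → pest pressure → crop yield; to hail damage via tillage intensity → soil compaction → organic matter → hail damage).
Every other variable lacks a causal path to at least one of crop yield and hail damage.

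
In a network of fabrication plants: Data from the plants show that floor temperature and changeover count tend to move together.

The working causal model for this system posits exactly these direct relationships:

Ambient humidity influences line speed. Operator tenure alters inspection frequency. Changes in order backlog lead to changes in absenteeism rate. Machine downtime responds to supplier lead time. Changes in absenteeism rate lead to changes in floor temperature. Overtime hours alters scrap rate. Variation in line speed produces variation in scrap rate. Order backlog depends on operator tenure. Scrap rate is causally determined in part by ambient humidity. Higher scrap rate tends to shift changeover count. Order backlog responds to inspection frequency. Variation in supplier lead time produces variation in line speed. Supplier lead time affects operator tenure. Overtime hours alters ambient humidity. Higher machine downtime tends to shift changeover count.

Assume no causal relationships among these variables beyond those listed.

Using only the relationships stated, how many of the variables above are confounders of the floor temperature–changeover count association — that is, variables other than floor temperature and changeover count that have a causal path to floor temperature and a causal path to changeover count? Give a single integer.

1

The common causes are: supplier lead time (to floor temperature via supplier lead time → operator tenure → order backlog → absenteeism rate → floor temperature; to changeover count via supplier lead time → machine downtime → changeover count).
Every other variable lacks a causal path to at least one of floor temperature and changeover count.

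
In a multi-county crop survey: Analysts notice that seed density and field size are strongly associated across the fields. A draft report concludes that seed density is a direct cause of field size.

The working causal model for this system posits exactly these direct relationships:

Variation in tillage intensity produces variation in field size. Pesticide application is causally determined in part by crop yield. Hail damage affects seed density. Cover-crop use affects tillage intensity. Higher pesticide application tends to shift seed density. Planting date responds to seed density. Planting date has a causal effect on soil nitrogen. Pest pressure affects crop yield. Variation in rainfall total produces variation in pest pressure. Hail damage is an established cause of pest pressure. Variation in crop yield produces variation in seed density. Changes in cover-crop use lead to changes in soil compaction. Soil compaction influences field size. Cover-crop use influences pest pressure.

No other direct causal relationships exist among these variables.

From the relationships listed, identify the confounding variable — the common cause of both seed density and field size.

cover-crop use

Cover-crop use has a causal path to seed density (cover-crop use → pest pressure → crop yield → seed density) and a separate causal path to field size (cover-crop use → soil compaction → field size), so it is a common cause of both.
No stated relationship gives seed density a causal route to field size, so the correlation is explained by the shared upstream cause rather than a direct effect.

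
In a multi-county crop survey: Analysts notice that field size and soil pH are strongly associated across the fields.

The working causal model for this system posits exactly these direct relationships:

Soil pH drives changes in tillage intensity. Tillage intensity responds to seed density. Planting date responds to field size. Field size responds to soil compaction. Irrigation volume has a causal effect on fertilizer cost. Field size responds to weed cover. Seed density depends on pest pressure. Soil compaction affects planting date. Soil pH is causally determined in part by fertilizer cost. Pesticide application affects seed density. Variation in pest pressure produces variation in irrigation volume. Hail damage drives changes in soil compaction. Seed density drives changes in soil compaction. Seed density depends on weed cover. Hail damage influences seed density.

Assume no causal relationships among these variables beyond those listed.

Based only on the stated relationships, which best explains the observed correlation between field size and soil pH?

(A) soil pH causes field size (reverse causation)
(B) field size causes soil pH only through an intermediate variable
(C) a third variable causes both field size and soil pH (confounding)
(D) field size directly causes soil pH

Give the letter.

Pest pressure causes field size (pest pressure → seed density → soil compaction → field size) and soil pH (pest pressure → irrigation volume → fertilizer cost → soil pH) — a common cause creating the correlation.
There is no stated path from field size to soil pH or from soil pH to field size, so neither direct nor reverse causation applies.

C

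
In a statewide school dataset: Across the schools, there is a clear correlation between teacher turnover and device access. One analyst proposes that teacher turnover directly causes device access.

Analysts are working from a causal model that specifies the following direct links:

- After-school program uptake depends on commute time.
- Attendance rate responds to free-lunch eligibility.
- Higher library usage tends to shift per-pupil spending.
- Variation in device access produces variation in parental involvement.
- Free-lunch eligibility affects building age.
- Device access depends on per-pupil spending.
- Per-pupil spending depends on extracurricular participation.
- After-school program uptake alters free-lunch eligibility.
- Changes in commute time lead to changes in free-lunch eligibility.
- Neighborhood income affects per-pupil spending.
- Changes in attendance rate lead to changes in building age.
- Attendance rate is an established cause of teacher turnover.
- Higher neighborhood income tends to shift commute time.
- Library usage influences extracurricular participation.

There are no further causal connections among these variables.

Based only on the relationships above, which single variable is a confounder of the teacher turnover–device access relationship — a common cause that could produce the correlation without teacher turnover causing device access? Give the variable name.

neighborhood income

Neighborhood income has a causal path to teacher turnover (neighborhood income → commute time → free-lunch eligibility → attendance rate → teacher turnover) and a separate causal path to device access (neighborhood income → per-pupil spending → device access), so it is a common cause of both.
No stated relationship gives teacher turnover a causal route to device access, so the correlation is explained by the shared upstream cause rather than a direct effect.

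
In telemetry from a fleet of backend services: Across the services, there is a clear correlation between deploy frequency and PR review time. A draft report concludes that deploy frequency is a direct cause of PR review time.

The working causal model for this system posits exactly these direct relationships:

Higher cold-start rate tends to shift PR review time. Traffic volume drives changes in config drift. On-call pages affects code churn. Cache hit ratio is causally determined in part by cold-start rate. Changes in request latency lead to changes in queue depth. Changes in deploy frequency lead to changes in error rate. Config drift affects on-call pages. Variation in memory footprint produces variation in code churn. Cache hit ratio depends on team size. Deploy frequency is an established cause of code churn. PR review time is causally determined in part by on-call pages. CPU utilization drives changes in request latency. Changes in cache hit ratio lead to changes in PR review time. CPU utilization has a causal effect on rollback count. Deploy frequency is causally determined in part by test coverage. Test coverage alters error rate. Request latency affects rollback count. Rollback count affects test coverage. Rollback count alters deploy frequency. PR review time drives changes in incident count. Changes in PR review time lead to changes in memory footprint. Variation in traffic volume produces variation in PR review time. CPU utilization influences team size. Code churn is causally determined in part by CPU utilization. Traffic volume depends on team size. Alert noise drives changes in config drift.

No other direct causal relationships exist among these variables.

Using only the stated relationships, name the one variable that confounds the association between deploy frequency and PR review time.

CPU utilization

CPU utilization has a causal path to deploy frequency (CPU utilization → rollback count → deploy frequency) and a separate causal path to PR review time (CPU utilization → team size → cache hit ratio → PR review time), so it is a common cause of both.
No stated relationship gives deploy frequency a causal route to PR review time, so the correlation is explained by the shared upstream cause rather than a direct effect.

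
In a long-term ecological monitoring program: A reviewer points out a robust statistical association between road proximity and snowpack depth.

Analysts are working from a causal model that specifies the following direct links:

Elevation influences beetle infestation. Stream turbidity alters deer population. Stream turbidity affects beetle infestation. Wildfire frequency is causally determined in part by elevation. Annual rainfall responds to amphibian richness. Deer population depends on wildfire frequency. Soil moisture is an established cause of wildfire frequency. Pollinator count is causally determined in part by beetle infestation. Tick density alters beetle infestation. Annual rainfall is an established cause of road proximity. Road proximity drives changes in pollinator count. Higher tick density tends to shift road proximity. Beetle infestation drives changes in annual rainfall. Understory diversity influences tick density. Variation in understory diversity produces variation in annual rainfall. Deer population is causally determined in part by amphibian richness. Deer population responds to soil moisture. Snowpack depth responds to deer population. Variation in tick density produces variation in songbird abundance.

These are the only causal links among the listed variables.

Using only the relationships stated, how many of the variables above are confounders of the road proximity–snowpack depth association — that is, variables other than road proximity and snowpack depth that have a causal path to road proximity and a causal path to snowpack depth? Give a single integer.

3

The common causes are: amphibian richness (to road proximity via amphibian richness → annual rainfall → road proximity; to snowpack depth via amphibian richness → deer population → snowpack depth); elevation (to road proximity via elevation → beetle infestation → annual rainfall → road proximity; to snowpack depth via elevation → wildfire frequency → deer population → snowpack depth); stream turbidity (to road proximity via stream turbidity → beetle infestation → annual rainfall → road proximity; to snowpack depth via stream turbidity → deer population → snowpack depth).
Every other variable lacks a causal path to at least one of road proximity and snowpack depth.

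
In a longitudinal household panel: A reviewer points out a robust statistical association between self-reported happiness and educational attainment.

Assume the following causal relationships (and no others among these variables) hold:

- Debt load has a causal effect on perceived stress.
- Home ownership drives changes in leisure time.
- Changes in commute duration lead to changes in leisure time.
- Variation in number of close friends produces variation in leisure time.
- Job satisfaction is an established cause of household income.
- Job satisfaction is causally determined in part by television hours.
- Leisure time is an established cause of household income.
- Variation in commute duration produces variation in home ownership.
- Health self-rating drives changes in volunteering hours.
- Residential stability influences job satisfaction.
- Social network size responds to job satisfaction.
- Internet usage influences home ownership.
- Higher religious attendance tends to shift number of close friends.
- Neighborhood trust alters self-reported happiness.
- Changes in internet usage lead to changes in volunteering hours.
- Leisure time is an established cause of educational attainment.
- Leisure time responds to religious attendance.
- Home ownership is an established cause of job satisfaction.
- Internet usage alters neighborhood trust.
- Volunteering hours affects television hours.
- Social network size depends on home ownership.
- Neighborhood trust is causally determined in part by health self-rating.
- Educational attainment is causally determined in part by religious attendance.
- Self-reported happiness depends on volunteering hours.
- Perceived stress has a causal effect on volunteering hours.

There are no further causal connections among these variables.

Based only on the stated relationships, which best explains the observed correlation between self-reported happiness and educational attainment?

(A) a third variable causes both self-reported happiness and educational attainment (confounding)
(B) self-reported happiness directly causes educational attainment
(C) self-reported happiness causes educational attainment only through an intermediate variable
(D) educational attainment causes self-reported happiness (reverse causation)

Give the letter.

A

Internet usage causes self-reported happiness (internet usage → neighborhood trust → self-reported happiness) and educational attainment (internet usage → home ownership → leisure time → educational attainment) — a common cause creating the correlation.
There is no stated path from self-reported happiness to educational attainment or from educational attainment to self-reported happiness, so neither direct nor reverse causation applies.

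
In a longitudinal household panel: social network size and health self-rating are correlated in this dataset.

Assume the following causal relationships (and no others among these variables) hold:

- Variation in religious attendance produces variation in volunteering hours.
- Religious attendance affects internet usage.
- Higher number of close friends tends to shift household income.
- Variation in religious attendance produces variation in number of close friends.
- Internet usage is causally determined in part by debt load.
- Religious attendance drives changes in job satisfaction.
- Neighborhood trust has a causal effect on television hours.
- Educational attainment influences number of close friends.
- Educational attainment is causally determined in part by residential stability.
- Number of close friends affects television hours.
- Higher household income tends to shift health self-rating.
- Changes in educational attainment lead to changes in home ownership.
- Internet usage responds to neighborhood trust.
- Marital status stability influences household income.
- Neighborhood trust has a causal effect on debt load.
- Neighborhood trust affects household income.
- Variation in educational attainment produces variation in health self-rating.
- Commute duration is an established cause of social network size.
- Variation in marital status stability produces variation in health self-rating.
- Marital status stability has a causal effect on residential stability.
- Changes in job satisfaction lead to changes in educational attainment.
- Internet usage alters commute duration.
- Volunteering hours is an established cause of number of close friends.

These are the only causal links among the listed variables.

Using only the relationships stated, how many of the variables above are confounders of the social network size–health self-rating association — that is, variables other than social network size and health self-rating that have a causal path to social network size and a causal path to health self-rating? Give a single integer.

The common causes are: neighborhood trust (to social network size via neighborhood trust → internet usage → commute duration → social network size; to health self-rating via neighborhood trust → household income → health self-rating); religious attendance (to social network size via religious attendance → internet usage → commute duration → social network size; to health self-rating via religious attendance → job satisfaction → educational attainment → health self-rating).
Every other variable lacks a causal path to at least one of social network size and health self-rating.

2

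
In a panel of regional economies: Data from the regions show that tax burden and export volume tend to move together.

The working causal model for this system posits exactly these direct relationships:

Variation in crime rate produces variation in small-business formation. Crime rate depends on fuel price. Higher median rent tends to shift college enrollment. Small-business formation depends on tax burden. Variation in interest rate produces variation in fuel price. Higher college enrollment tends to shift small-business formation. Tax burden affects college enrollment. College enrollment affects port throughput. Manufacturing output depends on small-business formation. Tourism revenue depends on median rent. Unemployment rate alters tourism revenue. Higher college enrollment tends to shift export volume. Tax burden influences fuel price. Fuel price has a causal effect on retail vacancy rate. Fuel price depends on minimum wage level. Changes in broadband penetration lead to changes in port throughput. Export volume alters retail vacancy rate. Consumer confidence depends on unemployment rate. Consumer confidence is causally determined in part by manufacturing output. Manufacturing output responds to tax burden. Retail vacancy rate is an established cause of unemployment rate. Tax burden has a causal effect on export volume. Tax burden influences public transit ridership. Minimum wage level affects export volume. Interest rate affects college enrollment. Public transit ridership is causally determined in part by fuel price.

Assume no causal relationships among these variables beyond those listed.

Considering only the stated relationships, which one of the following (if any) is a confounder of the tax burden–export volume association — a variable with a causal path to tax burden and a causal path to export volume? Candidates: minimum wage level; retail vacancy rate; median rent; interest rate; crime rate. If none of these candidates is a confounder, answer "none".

none

None of the listed candidates has causal paths to both tax burden and export volume in the stated relationships, so none is a common cause.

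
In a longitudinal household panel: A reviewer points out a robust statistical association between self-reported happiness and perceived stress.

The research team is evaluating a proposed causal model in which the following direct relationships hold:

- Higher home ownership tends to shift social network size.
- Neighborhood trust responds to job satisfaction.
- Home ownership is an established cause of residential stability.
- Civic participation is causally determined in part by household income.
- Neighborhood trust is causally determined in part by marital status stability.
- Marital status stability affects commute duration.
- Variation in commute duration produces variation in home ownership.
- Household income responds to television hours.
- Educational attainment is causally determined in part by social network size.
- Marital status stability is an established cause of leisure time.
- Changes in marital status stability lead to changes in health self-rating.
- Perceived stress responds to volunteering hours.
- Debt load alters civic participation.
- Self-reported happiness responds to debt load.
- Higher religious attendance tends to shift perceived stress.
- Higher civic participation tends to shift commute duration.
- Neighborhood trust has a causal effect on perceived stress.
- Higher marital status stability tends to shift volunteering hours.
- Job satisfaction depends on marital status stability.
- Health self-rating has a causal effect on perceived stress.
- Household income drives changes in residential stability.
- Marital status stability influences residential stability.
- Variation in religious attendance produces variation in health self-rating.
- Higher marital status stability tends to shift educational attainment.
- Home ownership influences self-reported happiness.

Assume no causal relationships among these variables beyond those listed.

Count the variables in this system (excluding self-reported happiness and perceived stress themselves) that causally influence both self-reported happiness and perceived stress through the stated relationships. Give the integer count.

1

The common causes are: marital status stability (to self-reported happiness via marital status stability → commute duration → home ownership → self-reported happiness; to perceived stress via marital status stability → health self-rating → perceived stress).
Every other variable lacks a causal path to at least one of self-reported happiness and perceived stress.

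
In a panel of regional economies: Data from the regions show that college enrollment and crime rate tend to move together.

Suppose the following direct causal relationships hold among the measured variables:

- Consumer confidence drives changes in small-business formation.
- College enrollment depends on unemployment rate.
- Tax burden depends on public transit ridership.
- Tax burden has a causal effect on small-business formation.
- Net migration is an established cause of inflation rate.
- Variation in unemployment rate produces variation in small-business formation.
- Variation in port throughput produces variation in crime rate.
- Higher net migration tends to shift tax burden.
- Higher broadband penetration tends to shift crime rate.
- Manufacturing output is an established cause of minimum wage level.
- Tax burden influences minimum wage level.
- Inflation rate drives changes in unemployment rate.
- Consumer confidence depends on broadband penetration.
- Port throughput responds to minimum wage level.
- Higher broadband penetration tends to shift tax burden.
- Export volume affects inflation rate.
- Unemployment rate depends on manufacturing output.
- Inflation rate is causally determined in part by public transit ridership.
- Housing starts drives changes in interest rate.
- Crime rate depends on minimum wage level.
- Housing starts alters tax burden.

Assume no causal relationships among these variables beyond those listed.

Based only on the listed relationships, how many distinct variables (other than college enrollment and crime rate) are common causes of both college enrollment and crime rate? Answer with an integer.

3

The common causes are: manufacturing output (to college enrollment via manufacturing output → unemployment rate → college enrollment; to crime rate via manufacturing output → minimum wage level → crime rate); net migration (to college enrollment via net migration → inflation rate → unemployment rate → college enrollment; to crime rate via net migration → tax burden → minimum wage level → crime rate); public transit ridership (to college enrollment via public transit ridership → inflation rate → unemployment rate → college enrollment; to crime rate via public transit ridership → tax burden → minimum wage level → crime rate).
Every other variable lacks a causal path to at least one of college enrollment and crime rate.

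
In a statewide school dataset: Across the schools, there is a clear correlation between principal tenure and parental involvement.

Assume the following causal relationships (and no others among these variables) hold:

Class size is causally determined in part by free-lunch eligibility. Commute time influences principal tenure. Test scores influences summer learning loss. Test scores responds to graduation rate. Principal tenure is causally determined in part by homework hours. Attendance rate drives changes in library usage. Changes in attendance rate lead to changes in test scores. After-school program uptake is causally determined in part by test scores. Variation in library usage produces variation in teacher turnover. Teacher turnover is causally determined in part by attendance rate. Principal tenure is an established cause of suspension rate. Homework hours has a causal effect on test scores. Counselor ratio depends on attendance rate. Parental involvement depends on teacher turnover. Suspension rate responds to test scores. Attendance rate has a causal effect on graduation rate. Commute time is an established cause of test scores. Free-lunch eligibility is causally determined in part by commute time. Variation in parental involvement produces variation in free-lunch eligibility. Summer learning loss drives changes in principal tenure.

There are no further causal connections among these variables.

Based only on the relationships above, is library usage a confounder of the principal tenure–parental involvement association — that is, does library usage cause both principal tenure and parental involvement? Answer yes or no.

Library usage has no stated causal path to principal tenure. A confounder must cause both variables, so library usage does not qualify.

no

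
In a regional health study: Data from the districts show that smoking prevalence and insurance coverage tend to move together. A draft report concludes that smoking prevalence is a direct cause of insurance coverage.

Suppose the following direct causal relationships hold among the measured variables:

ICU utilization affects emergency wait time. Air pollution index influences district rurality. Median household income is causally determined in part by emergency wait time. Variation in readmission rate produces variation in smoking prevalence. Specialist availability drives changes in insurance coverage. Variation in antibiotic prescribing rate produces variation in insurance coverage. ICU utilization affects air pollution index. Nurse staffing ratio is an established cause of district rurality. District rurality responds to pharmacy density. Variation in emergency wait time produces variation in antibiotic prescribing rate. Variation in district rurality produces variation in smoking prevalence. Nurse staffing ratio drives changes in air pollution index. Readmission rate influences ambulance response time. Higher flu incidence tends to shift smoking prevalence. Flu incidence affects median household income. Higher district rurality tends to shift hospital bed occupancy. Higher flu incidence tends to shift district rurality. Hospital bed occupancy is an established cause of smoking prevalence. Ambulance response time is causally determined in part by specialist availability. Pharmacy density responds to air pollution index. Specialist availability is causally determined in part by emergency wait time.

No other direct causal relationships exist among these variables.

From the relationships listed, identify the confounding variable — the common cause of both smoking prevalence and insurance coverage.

ICU utilization

ICU utilization has a causal path to smoking prevalence (ICU utilization → air pollution index → district rurality → smoking prevalence) and a separate causal path to insurance coverage (ICU utilization → emergency wait time → specialist availability → insurance coverage), so it is a common cause of both.
No stated relationship gives smoking prevalence a causal route to insurance coverage, so the correlation is explained by the shared upstream cause rather than a direct effect.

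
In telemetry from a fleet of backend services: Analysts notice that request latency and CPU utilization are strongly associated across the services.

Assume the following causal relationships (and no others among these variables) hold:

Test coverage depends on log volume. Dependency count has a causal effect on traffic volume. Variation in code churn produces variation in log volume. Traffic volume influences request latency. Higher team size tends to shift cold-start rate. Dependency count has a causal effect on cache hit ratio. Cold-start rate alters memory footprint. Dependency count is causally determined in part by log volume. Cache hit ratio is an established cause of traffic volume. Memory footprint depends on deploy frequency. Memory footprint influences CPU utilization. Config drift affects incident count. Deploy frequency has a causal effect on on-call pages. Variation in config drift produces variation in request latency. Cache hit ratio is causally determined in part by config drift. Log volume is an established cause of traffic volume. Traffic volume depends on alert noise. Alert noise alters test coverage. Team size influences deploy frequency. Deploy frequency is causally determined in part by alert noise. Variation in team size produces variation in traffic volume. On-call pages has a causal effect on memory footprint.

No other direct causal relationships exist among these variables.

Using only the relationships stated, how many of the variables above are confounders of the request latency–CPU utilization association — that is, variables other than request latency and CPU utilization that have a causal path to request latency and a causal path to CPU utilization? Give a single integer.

The common causes are: alert noise (to request latency via alert noise → traffic volume → request latency; to CPU utilization via alert noise → deploy frequency → memory footprint → CPU utilization); team size (to request latency via team size → traffic volume → request latency; to CPU utilization via team size → cold-start rate → memory footprint → CPU utilization).
Every other variable lacks a causal path to at least one of request latency and CPU utilization.

2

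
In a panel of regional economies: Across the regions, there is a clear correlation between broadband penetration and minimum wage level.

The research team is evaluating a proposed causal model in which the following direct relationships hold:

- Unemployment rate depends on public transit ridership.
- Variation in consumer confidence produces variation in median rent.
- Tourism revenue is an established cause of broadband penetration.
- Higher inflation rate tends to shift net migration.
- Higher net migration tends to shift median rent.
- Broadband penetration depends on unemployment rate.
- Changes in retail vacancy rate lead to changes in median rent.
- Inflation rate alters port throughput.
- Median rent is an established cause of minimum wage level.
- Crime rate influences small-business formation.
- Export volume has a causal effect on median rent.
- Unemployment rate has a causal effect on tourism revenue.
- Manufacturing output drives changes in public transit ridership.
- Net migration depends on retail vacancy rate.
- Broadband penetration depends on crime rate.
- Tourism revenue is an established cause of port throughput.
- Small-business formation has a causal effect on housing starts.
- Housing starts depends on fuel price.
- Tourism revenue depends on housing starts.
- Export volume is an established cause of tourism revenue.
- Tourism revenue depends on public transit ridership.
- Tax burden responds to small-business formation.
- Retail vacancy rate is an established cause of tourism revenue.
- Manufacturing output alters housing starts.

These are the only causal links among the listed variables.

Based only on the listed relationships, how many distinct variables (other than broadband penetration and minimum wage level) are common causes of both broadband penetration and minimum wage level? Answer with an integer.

The common causes are: export volume (to broadband penetration via export volume → tourism revenue → broadband penetration; to minimum wage level via export volume → median rent → minimum wage level); retail vacancy rate (to broadband penetration via retail vacancy rate → tourism revenue → broadband penetration; to minimum wage level via retail vacancy rate → median rent → minimum wage level).
Every other variable lacks a causal path to at least one of broadband penetration and minimum wage level.

2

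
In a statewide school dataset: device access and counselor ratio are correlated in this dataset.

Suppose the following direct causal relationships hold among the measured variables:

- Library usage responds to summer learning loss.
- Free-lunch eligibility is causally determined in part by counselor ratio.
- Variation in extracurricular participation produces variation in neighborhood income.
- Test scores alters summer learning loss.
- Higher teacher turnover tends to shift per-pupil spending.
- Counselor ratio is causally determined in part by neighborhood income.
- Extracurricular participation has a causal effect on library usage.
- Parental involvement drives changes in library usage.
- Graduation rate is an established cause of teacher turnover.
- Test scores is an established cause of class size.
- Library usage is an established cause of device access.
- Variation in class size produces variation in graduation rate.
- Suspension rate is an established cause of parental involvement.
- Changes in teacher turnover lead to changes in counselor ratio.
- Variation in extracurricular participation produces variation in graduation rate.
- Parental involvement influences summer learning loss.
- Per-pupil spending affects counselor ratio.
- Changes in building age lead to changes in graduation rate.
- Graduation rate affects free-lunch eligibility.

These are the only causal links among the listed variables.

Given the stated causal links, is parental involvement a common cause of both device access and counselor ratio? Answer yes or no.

Parental involvement has no stated causal path to counselor ratio. A confounder must cause both variables, so parental involvement does not qualify.

no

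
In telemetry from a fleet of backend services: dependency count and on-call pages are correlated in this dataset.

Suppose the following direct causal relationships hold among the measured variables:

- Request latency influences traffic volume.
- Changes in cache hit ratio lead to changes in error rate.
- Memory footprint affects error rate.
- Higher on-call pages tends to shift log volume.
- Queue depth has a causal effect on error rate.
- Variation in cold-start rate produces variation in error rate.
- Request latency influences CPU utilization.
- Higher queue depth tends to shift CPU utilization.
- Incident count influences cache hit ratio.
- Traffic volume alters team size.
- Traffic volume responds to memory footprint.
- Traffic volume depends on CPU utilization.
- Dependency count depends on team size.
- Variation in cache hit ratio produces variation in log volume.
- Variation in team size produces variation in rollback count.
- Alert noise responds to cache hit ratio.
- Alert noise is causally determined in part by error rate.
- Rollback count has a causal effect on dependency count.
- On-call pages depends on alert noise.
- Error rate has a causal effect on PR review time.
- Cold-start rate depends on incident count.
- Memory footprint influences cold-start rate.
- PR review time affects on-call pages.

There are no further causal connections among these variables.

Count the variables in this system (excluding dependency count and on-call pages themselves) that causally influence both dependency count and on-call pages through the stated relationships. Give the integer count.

The common causes are: memory footprint (to dependency count via memory footprint → traffic volume → team size → dependency count; to on-call pages via memory footprint → error rate → PR review time → on-call pages); queue depth (to dependency count via queue depth → CPU utilization → traffic volume → team size → dependency count; to on-call pages via queue depth → error rate → PR review time → on-call pages).
Every other variable lacks a causal path to at least one of dependency count and on-call pages.

2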